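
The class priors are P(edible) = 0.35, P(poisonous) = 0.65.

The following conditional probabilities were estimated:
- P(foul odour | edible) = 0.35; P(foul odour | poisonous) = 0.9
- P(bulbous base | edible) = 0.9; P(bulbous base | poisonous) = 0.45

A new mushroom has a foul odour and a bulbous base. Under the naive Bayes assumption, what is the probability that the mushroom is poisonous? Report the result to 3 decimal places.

0.705

edible: 0.35 × 0.35 × 0.9 = 0.11025
poisonous: 0.65 × 0.9 × 0.45 = 0.26325
P(poisonous | x) = 0.26325 / 0.3735 ≈ 0.705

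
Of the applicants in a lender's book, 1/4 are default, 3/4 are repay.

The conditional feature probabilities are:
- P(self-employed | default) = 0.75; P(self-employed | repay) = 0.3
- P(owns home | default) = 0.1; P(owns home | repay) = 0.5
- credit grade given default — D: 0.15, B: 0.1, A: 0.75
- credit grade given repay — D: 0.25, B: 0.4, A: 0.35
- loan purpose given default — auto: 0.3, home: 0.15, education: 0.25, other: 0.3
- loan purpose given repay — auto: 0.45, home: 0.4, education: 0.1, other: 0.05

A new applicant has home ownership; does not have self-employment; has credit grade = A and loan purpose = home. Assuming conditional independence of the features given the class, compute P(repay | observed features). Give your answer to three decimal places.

default: 0.25 × (1−0.75) × 0.1 × 0.75 × 0.15 = 0.000703125
repay: 0.75 × (1−0.3) × 0.5 × 0.35 × 0.4 = 0.03675
P(repay | x) = 0.03675 / 0.037453125 ≈ 0.981

0.981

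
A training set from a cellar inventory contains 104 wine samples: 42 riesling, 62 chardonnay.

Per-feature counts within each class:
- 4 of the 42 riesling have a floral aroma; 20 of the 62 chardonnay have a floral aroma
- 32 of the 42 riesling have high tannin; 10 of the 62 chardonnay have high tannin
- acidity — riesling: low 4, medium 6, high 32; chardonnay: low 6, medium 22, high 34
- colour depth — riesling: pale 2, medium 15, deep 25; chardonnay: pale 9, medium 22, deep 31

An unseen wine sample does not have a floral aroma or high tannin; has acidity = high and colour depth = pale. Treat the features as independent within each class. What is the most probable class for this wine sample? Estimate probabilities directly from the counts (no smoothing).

chardonnay

riesling: (42/104) × (38/42) × (10/42) × (32/42) × (2/42) ≈ 0.00315633
chardonnay: (62/104) × (42/62) × (52/62) × (34/62) × (9/62) ≈ 0.0269628
Highest score → chardonnay.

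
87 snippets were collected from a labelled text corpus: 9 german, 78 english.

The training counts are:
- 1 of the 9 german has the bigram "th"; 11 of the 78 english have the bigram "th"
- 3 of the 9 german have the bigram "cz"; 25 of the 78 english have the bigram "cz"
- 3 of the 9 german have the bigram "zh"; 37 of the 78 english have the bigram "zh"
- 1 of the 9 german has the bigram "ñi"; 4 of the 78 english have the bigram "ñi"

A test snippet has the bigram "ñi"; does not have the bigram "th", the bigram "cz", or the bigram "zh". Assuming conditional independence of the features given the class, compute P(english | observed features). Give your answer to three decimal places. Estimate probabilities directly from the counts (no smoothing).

german: (9/87) × (8/9) × (6/9) × (6/9) × (1/9) ≈ 0.00454094
english: (78/87) × (67/78) × (53/78) × (41/78) × (4/78) ≈ 0.0141056
P(english | x) = 0.0141056 / 0.01864654 ≈ 0.756

0.756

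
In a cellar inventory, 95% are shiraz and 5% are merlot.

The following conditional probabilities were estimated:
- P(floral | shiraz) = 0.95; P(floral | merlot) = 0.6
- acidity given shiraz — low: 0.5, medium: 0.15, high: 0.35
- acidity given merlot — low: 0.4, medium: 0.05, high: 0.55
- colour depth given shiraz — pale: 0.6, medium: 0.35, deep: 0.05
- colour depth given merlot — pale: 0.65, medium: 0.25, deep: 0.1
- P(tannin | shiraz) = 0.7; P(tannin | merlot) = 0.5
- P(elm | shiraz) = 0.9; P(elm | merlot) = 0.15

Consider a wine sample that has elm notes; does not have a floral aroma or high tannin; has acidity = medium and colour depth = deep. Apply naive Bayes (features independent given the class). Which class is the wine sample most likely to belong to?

shiraz: 0.95 × (1−0.95) × 0.15 × 0.05 × (1−0.7) × 0.9 = 0.0000961875
merlot: 0.05 × (1−0.6) × 0.05 × 0.1 × (1−0.5) × 0.15 = 0.0000075
Highest score → shiraz.

shiraz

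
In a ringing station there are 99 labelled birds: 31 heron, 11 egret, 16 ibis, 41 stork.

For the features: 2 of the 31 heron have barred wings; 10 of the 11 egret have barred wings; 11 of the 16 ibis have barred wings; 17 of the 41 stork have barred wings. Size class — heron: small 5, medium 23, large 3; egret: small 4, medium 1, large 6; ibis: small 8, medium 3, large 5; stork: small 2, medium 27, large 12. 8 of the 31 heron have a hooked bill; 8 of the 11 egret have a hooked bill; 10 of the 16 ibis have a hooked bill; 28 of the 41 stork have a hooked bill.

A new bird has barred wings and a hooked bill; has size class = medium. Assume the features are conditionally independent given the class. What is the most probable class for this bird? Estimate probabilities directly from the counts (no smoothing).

stork

heron: (31/99) × (2/31) × (23/31) × (8/31) ≈ 0.00386802
egret: (11/99) × (10/11) × (1/11) × (8/11) ≈ 0.00667835
ibis: (16/99) × (11/16) × (3/16) × (10/16) ≈ 0.0130208
stork: (41/99) × (17/41) × (27/41) × (28/41) ≈ 0.0772268
Highest score → stork.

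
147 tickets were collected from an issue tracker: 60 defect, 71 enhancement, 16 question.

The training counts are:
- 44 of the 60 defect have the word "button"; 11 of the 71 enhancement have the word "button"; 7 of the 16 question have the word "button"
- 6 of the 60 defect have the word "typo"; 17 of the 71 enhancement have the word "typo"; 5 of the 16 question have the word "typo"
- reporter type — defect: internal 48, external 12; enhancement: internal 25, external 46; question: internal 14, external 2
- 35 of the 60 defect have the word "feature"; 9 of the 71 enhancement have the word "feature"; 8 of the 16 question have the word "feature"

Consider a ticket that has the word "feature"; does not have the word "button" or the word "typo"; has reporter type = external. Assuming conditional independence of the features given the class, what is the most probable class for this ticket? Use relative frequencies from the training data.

enhancement

defect: (60/147) × (16/60) × (54/60) × (12/60) × (35/60) ≈ 0.0114286
enhancement: (71/147) × (60/71) × (54/71) × (46/71) × (9/71) ≈ 0.0254949
question: (16/147) × (9/16) × (11/16) × (2/16) × (8/16) ≈ 0.00263074
Highest score → enhancement.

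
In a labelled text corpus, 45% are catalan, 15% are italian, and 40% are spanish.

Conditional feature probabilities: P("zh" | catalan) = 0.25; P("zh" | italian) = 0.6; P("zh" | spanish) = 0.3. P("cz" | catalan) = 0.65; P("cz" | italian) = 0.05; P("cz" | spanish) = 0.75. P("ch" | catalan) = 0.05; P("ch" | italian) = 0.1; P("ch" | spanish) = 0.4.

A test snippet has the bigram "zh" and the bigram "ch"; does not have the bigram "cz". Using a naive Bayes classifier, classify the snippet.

catalan: 0.45 × 0.25 × (1−0.65) × 0.05 = 0.00196875
italian: 0.15 × 0.6 × (1−0.05) × 0.1 = 0.00855
spanish: 0.4 × 0.3 × (1−0.75) × 0.4 = 0.012
Highest score → spanish.

spanish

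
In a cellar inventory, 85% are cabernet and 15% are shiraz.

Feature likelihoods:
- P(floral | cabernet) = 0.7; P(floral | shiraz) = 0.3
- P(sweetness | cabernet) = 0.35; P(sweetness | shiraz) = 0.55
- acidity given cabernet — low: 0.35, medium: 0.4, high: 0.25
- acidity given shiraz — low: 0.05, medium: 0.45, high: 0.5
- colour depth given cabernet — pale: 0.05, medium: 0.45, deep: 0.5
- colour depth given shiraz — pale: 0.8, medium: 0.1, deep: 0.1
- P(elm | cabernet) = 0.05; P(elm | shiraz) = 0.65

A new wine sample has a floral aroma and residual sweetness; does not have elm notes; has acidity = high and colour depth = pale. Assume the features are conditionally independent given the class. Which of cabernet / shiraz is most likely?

cabernet: 0.85 × 0.7 × 0.35 × 0.25 × 0.05 × (1−0.05) = 0.00247296875
shiraz: 0.15 × 0.3 × 0.55 × 0.5 × 0.8 × (1−0.65) = 0.003465
Highest score → shiraz.

shiraz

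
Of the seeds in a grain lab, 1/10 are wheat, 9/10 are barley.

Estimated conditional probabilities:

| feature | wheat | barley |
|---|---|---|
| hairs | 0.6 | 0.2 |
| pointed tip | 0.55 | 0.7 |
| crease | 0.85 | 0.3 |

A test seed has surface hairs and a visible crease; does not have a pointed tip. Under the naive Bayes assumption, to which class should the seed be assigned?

wheat

wheat: 0.1 × 0.6 × (1−0.55) × 0.85 = 0.02295
barley: 0.9 × 0.2 × (1−0.7) × 0.3 = 0.0162
Highest score → wheat.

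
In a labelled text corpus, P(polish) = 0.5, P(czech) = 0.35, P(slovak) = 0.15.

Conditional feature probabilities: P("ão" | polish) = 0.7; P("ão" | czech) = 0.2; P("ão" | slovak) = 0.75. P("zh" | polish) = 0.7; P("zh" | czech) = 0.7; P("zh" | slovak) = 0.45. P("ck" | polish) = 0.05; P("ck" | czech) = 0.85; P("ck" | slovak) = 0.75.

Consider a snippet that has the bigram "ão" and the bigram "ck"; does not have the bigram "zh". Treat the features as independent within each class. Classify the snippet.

slovak

polish: 0.5 × 0.7 × (1−0.7) × 0.05 = 0.00525
czech: 0.35 × 0.2 × (1−0.7) × 0.85 = 0.01785
slovak: 0.15 × 0.75 × (1−0.45) × 0.75 = 0.04640625
Highest score → slovak.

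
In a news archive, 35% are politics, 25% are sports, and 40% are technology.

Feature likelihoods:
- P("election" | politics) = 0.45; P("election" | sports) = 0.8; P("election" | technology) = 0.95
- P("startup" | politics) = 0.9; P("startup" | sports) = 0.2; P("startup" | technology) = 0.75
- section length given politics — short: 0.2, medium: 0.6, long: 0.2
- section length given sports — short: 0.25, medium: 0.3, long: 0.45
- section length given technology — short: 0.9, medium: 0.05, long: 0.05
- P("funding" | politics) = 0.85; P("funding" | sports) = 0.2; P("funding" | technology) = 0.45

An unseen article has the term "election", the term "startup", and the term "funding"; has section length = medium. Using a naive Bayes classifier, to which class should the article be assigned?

politics: 0.35 × 0.45 × 0.9 × 0.6 × 0.85 = 0.0722925
sports: 0.25 × 0.8 × 0.2 × 0.3 × 0.2 = 0.0024
technology: 0.4 × 0.95 × 0.75 × 0.05 × 0.45 = 0.0064125
Highest score → politics.

politics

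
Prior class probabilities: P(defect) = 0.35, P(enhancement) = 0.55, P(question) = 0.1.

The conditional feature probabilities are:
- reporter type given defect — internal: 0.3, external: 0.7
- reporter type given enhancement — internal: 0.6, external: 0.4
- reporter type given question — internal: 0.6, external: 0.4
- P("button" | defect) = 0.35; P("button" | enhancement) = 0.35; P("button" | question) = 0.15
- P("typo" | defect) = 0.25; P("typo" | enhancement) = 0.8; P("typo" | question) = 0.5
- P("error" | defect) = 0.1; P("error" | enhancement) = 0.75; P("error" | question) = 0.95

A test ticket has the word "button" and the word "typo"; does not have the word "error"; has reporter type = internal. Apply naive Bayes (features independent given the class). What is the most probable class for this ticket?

enhancement

defect: 0.35 × 0.3 × 0.35 × 0.25 × (1−0.1) = 0.00826875
enhancement: 0.55 × 0.6 × 0.35 × 0.8 × (1−0.75) = 0.0231
question: 0.1 × 0.6 × 0.15 × 0.5 × (1−0.95) = 0.000225
Highest score → enhancement.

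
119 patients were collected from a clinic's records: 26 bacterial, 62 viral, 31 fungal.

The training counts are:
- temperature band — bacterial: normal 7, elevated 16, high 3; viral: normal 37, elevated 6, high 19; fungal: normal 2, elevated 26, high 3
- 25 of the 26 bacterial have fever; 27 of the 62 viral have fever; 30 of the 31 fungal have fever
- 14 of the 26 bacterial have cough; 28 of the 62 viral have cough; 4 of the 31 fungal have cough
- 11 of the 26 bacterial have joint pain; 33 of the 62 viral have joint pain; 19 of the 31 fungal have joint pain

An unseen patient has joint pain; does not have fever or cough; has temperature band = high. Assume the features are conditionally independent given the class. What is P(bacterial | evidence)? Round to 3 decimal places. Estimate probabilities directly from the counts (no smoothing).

bacterial: (26/119) × (3/26) × (1/26) × (12/26) × (11/26) ≈ 0.000189334
viral: (62/119) × (19/62) × (35/62) × (34/62) × (33/62) ≈ 0.0263083
fungal: (31/119) × (3/31) × (1/31) × (27/31) × (19/31) ≈ 0.000434117
P(bacterial | x) = 0.000189334 / 0.026931751 ≈ 0.007

0.007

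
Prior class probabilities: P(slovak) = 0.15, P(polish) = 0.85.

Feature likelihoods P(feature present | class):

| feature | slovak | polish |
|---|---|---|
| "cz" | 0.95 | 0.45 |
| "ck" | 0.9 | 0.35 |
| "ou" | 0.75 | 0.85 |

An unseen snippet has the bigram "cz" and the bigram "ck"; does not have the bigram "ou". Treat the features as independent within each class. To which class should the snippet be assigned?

slovak: 0.15 × 0.95 × 0.9 × (1−0.75) = 0.0320625
polish: 0.85 × 0.45 × 0.35 × (1−0.85) = 0.02008125
Highest score → slovak.

slovak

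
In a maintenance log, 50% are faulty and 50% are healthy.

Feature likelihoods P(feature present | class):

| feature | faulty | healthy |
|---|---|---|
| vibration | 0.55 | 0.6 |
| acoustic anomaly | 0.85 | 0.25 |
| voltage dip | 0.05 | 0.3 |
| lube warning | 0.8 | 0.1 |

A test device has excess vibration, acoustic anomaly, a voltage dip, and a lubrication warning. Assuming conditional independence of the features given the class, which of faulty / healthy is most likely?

faulty: 0.5 × 0.55 × 0.85 × 0.05 × 0.8 = 0.00935
healthy: 0.5 × 0.6 × 0.25 × 0.3 × 0.1 = 0.00225
Highest score → faulty.

faulty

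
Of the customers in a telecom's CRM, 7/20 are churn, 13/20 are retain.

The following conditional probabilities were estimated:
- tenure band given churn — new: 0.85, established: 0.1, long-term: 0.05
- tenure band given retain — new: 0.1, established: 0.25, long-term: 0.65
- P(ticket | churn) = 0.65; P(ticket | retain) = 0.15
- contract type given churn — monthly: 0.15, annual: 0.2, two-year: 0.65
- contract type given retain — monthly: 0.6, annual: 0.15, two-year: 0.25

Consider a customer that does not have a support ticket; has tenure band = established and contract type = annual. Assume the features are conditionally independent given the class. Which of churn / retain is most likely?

churn: 0.35 × 0.1 × (1−0.65) × 0.2 = 0.00245
retain: 0.65 × 0.25 × (1−0.15) × 0.15 = 0.02071875
Highest score → retain.

retain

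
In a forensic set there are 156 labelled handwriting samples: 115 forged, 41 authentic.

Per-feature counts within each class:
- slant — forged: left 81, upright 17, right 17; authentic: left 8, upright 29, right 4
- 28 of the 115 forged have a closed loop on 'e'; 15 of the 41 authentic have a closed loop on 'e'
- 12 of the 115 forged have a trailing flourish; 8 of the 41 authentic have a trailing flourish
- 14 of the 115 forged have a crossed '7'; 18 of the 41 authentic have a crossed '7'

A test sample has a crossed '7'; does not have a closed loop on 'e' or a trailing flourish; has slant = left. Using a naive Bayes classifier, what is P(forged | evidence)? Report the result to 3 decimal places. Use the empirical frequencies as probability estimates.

0.788

forged: (115/156) × (81/115) × (87/115) × (103/115) × (14/115) ≈ 0.0428303
authentic: (41/156) × (8/41) × (26/41) × (33/41) × (18/41) ≈ 0.0114914
P(forged | x) = 0.0428303 / 0.0543217 ≈ 0.788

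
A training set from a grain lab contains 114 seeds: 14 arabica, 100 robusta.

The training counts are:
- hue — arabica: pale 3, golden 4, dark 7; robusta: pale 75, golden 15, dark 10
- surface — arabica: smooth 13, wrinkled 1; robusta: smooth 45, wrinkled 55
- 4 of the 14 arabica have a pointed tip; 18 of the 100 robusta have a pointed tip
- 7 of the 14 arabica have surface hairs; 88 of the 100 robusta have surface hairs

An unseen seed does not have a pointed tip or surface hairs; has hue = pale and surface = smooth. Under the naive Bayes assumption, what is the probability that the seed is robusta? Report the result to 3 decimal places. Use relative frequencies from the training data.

0.769

arabica: (14/114) × (3/14) × (13/14) × (10/14) × (7/14) ≈ 0.00872718
robusta: (100/114) × (75/100) × (45/100) × (82/100) × (12/100) ≈ 0.0291316
P(robusta | x) = 0.0291316 / 0.03785878 ≈ 0.769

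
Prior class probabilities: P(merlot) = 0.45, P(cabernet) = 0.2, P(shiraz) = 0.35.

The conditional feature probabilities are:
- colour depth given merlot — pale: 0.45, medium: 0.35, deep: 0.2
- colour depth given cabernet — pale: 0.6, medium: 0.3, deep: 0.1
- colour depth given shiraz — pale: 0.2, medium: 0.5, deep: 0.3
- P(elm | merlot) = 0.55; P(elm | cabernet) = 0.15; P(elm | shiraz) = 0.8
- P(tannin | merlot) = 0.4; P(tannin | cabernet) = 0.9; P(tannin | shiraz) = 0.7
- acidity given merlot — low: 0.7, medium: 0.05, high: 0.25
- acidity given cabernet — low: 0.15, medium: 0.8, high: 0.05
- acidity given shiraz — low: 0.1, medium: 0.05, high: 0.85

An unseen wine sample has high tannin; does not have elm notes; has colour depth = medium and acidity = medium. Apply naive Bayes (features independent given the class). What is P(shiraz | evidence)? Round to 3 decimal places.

0.031

merlot: 0.45 × 0.35 × (1−0.55) × 0.4 × 0.05 = 0.0014175
cabernet: 0.2 × 0.3 × (1−0.15) × 0.9 × 0.8 = 0.03672
shiraz: 0.35 × 0.5 × (1−0.8) × 0.7 × 0.05 = 0.001225
P(shiraz | x) = 0.001225 / 0.0393625 ≈ 0.031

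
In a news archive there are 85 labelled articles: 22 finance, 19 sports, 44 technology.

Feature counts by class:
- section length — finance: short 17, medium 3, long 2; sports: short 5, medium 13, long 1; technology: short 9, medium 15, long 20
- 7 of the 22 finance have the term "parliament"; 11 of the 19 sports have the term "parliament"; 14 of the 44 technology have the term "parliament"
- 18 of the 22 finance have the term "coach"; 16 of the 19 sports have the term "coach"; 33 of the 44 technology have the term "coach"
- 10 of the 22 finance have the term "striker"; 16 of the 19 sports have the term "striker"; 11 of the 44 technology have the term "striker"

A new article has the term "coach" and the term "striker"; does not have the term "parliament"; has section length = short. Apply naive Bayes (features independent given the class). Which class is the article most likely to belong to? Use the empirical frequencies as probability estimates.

finance

finance: (22/85) × (17/22) × (15/22) × (18/22) × (10/22) ≈ 0.0507137
sports: (19/85) × (5/19) × (8/19) × (16/19) × (16/19) ≈ 0.0175639
technology: (44/85) × (9/44) × (30/44) × (33/44) × (11/44) ≈ 0.0135361
Highest score → finance.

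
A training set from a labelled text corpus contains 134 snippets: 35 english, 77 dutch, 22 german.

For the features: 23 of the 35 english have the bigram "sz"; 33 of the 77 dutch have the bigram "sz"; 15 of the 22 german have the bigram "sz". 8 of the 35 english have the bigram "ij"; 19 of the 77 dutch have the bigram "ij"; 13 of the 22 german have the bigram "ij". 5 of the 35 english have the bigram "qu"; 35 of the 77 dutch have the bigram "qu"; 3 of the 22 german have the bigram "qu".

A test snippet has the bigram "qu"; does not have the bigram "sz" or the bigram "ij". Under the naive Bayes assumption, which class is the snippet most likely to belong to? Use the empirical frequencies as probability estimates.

dutch

english: (35/134) × (12/35) × (27/35) × (5/35) ≈ 0.00986902
dutch: (77/134) × (44/77) × (58/77) × (35/77) ≈ 0.112425
german: (22/134) × (7/22) × (9/22) × (3/22) ≈ 0.00291415
Highest score → dutch.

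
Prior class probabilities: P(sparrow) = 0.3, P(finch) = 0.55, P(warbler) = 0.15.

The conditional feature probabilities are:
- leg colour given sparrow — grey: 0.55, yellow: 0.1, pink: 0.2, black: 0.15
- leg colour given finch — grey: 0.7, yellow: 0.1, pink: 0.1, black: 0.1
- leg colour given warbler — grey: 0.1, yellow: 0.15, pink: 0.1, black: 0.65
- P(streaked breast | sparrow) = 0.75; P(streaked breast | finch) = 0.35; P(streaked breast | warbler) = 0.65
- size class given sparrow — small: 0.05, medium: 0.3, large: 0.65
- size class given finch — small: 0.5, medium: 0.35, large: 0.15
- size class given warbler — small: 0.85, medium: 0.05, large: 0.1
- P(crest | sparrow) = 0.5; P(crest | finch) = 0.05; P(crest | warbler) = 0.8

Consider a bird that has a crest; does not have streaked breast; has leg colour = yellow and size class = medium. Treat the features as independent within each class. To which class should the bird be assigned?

sparrow: 0.3 × 0.1 × (1−0.75) × 0.3 × 0.5 = 0.001125
finch: 0.55 × 0.1 × (1−0.35) × 0.35 × 0.05 = 0.000625625
warbler: 0.15 × 0.15 × (1−0.65) × 0.05 × 0.8 = 0.000315
Highest score → sparrow.

sparrow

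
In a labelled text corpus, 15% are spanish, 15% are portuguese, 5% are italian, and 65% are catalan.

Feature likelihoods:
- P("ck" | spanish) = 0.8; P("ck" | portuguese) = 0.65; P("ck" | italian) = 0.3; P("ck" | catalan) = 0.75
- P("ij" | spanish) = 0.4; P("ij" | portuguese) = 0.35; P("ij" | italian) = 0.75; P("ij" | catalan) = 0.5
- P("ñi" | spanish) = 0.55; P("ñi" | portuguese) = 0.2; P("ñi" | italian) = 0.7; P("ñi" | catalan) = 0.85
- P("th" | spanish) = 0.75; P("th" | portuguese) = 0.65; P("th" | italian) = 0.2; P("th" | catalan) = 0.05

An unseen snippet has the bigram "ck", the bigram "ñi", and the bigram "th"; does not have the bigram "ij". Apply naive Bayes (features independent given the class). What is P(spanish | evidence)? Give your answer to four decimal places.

spanish: 0.15 × 0.8 × (1−0.4) × 0.55 × 0.75 = 0.0297
portuguese: 0.15 × 0.65 × (1−0.35) × 0.2 × 0.65 = 0.00823875
italian: 0.05 × 0.3 × (1−0.75) × 0.7 × 0.2 = 0.000525
catalan: 0.65 × 0.75 × (1−0.5) × 0.85 × 0.05 = 0.010359375
P(spanish | x) = 0.0297 / 0.048823125 ≈ 0.6083

0.6083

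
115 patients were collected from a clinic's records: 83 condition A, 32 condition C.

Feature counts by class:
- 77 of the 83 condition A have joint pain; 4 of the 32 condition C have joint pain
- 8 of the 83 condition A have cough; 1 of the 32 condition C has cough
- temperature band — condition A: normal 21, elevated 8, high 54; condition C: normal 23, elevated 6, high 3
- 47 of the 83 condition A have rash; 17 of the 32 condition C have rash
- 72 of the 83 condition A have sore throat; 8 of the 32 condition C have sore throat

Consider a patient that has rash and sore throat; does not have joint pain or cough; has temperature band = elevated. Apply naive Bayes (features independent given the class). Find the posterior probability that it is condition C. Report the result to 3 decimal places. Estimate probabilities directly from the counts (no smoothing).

condition A: (83/115) × (6/83) × (75/83) × (8/83) × (47/83) × (72/83) ≈ 0.00223215
condition C: (32/115) × (28/32) × (31/32) × (6/32) × (17/32) × (8/32) ≈ 0.0058737
P(condition C | x) = 0.0058737 / 0.00810585 ≈ 0.725

0.725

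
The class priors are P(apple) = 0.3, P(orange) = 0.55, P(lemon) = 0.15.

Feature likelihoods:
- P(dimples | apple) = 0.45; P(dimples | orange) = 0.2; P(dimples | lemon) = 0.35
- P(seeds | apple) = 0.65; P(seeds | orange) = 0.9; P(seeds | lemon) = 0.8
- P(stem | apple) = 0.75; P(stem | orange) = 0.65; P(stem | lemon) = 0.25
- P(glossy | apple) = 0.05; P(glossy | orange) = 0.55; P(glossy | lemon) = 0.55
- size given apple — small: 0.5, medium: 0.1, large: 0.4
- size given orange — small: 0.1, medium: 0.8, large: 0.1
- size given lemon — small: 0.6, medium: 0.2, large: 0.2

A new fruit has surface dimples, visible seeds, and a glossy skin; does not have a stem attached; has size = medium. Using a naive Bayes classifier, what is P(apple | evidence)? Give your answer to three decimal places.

0.006

apple: 0.3 × 0.45 × 0.65 × (1−0.75) × 0.05 × 0.1 = 0.0001096875
orange: 0.55 × 0.2 × 0.9 × (1−0.65) × 0.55 × 0.8 = 0.015246
lemon: 0.15 × 0.35 × 0.8 × (1−0.25) × 0.55 × 0.2 = 0.003465
P(apple | x) = 0.0001096875 / 0.0188206875 ≈ 0.006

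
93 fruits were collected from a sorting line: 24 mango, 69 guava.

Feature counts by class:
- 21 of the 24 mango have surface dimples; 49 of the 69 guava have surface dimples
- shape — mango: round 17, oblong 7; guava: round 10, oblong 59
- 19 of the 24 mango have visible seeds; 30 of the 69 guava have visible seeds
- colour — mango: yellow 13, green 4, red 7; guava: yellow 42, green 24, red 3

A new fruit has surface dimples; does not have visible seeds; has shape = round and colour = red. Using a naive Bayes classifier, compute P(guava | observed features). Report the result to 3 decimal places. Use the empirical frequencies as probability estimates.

mango: (24/93) × (21/24) × (17/24) × (5/24) × (7/24) ≈ 0.00971896
guava: (69/93) × (49/69) × (10/69) × (39/69) × (3/69) ≈ 0.00187651
P(guava | x) = 0.00187651 / 0.01159547 ≈ 0.162

0.162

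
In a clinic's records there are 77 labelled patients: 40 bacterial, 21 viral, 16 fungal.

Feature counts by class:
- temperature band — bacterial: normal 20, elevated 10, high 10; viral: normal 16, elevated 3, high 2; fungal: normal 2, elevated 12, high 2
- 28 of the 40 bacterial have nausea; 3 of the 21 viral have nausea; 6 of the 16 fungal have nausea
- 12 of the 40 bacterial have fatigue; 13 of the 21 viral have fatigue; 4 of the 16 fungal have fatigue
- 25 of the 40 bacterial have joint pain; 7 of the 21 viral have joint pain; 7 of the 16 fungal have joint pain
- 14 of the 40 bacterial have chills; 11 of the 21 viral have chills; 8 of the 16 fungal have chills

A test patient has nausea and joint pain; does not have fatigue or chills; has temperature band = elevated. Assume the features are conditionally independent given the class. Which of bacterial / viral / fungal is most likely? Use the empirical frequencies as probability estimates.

bacterial

bacterial: (40/77) × (10/40) × (28/40) × (28/40) × (25/40) × (26/40) ≈ 0.0258523
viral: (21/77) × (3/21) × (3/21) × (8/21) × (7/21) × (10/21) ≈ 0.00033656
fungal: (16/77) × (12/16) × (6/16) × (12/16) × (7/16) × (8/16) ≈ 0.00958807
Highest score → bacterial.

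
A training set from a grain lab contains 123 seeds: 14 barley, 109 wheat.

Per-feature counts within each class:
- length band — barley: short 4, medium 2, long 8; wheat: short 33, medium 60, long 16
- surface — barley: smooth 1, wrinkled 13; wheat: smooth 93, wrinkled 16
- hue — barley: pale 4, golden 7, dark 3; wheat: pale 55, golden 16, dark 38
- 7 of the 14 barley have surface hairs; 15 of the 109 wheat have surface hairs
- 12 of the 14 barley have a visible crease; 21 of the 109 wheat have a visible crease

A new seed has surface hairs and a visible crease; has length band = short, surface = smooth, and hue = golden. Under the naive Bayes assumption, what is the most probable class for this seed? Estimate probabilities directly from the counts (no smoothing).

wheat

barley: (14/123) × (4/14) × (1/14) × (7/14) × (7/14) × (12/14) ≈ 0.00049776
wheat: (109/123) × (33/109) × (93/109) × (16/109) × (15/109) × (21/109) ≈ 0.000890874
Highest score → wheat.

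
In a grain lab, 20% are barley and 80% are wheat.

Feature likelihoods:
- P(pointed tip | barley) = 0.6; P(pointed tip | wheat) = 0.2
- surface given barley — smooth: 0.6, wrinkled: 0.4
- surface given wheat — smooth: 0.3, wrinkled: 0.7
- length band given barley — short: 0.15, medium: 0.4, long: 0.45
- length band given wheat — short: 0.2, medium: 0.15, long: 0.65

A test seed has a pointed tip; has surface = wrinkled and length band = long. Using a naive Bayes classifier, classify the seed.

barley: 0.2 × 0.6 × 0.4 × 0.45 = 0.0216
wheat: 0.8 × 0.2 × 0.7 × 0.65 = 0.0728
Highest score → wheat.

wheat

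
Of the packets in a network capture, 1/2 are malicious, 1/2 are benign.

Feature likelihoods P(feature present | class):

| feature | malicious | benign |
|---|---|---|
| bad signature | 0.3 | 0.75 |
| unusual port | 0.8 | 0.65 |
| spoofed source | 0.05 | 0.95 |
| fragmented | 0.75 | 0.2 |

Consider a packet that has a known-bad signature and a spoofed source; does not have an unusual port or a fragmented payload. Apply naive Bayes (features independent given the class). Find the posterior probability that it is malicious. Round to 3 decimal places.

0.004

malicious: 0.5 × 0.3 × (1−0.8) × 0.05 × (1−0.75) = 0.000375
benign: 0.5 × 0.75 × (1−0.65) × 0.95 × (1−0.2) = 0.09975
P(malicious | x) = 0.000375 / 0.100125 ≈ 0.004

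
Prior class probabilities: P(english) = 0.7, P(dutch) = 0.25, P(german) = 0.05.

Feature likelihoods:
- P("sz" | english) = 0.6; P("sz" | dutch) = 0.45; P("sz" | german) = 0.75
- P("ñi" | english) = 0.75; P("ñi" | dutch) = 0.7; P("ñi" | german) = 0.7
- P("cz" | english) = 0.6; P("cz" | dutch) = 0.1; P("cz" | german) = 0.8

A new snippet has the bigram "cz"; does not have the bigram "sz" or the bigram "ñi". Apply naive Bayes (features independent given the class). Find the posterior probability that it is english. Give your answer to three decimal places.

english: 0.7 × (1−0.6) × (1−0.75) × 0.6 = 0.042
dutch: 0.25 × (1−0.45) × (1−0.7) × 0.1 = 0.004125
german: 0.05 × (1−0.75) × (1−0.7) × 0.8 = 0.003
P(english | x) = 0.042 / 0.049125 ≈ 0.855

0.855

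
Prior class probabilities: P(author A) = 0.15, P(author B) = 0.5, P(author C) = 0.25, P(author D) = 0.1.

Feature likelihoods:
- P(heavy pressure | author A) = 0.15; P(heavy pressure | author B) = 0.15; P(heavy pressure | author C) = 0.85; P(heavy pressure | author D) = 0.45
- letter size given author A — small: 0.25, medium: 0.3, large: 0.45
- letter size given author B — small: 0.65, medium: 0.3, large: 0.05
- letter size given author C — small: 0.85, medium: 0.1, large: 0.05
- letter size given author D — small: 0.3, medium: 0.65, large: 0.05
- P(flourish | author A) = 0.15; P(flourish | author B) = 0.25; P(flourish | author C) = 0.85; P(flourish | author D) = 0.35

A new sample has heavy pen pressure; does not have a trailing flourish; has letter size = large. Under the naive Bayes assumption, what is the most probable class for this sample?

author A

author A: 0.15 × 0.15 × 0.45 × (1−0.15) = 0.00860625
author B: 0.5 × 0.15 × 0.05 × (1−0.25) = 0.0028125
author C: 0.25 × 0.85 × 0.05 × (1−0.85) = 0.00159375
author D: 0.1 × 0.45 × 0.05 × (1−0.35) = 0.0014625
Highest score → author A.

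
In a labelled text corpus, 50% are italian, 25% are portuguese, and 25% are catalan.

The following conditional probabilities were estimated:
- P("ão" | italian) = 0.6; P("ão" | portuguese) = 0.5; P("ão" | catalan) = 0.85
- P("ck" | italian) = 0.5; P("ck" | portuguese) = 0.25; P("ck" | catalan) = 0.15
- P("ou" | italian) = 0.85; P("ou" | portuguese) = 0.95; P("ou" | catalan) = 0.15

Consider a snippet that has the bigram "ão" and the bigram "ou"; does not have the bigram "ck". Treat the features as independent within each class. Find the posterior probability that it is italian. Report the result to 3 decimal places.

italian: 0.5 × 0.6 × (1−0.5) × 0.85 = 0.1275
portuguese: 0.25 × 0.5 × (1−0.25) × 0.95 = 0.0890625
catalan: 0.25 × 0.85 × (1−0.15) × 0.15 = 0.02709375
P(italian | x) = 0.1275 / 0.24365625 ≈ 0.523

0.523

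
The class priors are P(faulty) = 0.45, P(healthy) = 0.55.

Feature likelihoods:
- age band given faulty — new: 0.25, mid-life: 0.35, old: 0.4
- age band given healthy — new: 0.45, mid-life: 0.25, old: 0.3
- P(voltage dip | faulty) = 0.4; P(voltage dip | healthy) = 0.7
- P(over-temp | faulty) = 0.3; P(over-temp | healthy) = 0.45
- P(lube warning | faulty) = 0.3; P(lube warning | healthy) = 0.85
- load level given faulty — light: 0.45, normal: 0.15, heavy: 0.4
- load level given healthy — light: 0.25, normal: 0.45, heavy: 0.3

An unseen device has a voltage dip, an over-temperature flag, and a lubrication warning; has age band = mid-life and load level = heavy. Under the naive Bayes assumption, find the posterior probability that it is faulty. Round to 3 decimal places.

0.170

faulty: 0.45 × 0.35 × 0.4 × 0.3 × 0.3 × 0.4 = 0.002268
healthy: 0.55 × 0.25 × 0.7 × 0.45 × 0.85 × 0.3 = 0.0110446875
P(faulty | x) = 0.002268 / 0.0133126875 ≈ 0.170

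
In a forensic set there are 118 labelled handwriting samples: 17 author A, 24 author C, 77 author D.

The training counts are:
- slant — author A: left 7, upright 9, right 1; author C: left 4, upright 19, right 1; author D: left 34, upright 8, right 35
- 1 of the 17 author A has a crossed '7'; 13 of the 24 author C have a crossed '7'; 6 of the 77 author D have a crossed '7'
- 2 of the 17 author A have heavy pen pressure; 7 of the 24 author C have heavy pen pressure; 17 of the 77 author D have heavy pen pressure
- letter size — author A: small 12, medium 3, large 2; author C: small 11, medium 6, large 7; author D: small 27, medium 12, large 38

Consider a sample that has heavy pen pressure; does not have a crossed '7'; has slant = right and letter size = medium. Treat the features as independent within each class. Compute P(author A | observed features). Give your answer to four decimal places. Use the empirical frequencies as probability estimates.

author A: (17/118) × (1/17) × (16/17) × (2/17) × (3/17) ≈ 0.000165593
author C: (24/118) × (1/24) × (11/24) × (7/24) × (6/24) ≈ 0.000283222
author D: (77/118) × (35/77) × (71/77) × (17/77) × (12/77) ≈ 0.00941028
P(author A | x) = 0.000165593 / 0.009859095 ≈ 0.0168

0.0168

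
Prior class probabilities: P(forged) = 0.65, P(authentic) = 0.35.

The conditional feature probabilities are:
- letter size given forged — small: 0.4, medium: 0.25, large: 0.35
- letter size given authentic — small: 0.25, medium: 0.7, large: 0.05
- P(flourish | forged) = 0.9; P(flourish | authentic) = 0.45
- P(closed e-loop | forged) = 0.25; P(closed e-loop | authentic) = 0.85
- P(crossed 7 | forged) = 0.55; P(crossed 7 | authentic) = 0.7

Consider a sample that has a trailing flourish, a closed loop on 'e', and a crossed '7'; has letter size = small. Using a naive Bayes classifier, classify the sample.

forged

forged: 0.65 × 0.4 × 0.9 × 0.25 × 0.55 = 0.032175
authentic: 0.35 × 0.25 × 0.45 × 0.85 × 0.7 = 0.023428125
Highest score → forged.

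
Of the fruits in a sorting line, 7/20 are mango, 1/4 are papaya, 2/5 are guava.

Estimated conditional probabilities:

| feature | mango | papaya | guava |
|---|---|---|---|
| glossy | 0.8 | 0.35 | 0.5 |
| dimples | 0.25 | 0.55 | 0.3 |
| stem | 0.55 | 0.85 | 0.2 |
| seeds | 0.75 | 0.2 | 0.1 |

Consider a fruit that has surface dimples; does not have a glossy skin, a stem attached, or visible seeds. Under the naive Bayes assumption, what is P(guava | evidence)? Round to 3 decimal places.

0.773

mango: 0.35 × (1−0.8) × 0.25 × (1−0.55) × (1−0.75) = 0.00196875
papaya: 0.25 × (1−0.35) × 0.55 × (1−0.85) × (1−0.2) = 0.010725
guava: 0.4 × (1−0.5) × 0.3 × (1−0.2) × (1−0.1) = 0.0432
P(guava | x) = 0.0432 / 0.05589375 ≈ 0.773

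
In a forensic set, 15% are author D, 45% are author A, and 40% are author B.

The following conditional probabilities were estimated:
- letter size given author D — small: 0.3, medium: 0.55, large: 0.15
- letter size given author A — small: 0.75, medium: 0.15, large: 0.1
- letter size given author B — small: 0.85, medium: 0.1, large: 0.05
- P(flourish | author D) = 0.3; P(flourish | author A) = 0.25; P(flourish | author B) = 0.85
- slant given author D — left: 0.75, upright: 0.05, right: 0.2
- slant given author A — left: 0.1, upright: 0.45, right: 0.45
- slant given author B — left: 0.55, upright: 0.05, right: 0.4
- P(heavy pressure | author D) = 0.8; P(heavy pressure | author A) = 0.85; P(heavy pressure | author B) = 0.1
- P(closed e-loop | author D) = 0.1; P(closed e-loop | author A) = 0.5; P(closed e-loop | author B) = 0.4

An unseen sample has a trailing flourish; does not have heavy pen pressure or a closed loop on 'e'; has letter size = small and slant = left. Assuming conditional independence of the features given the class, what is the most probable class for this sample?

author D: 0.15 × 0.3 × 0.3 × 0.75 × (1−0.8) × (1−0.1) = 0.0018225
author A: 0.45 × 0.75 × 0.25 × 0.1 × (1−0.85) × (1−0.5) = 0.0006328125
author B: 0.4 × 0.85 × 0.85 × 0.55 × (1−0.1) × (1−0.4) = 0.085833
Highest score → author B.

author B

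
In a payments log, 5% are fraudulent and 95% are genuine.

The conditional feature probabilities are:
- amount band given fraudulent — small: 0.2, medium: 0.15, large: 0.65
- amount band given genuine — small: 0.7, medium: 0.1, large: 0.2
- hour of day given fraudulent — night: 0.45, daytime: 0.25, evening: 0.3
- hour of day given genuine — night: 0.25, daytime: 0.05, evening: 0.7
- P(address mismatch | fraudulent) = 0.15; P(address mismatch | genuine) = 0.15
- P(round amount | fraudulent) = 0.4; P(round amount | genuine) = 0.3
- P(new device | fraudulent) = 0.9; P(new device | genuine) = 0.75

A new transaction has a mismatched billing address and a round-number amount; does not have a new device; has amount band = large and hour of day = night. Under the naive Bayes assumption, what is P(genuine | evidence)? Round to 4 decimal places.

fraudulent: 0.05 × 0.65 × 0.45 × 0.15 × 0.4 × (1−0.9) = 0.00008775
genuine: 0.95 × 0.2 × 0.25 × 0.15 × 0.3 × (1−0.75) = 0.000534375
P(genuine | x) = 0.000534375 / 0.000622125 ≈ 0.8590

0.8590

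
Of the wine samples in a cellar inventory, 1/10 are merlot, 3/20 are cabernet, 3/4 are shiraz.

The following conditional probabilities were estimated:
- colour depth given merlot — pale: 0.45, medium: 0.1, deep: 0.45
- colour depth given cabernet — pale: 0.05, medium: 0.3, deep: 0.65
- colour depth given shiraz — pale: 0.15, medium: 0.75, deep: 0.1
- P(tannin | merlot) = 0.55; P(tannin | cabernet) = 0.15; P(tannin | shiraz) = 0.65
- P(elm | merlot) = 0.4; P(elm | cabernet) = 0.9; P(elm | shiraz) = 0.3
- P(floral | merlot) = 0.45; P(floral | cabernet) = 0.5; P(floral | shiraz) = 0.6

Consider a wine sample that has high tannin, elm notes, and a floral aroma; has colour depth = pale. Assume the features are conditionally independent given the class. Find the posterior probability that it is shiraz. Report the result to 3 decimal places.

0.726

merlot: 0.1 × 0.45 × 0.55 × 0.4 × 0.45 = 0.004455
cabernet: 0.15 × 0.05 × 0.15 × 0.9 × 0.5 = 0.00050625
shiraz: 0.75 × 0.15 × 0.65 × 0.3 × 0.6 = 0.0131625
P(shiraz | x) = 0.0131625 / 0.01812375 ≈ 0.726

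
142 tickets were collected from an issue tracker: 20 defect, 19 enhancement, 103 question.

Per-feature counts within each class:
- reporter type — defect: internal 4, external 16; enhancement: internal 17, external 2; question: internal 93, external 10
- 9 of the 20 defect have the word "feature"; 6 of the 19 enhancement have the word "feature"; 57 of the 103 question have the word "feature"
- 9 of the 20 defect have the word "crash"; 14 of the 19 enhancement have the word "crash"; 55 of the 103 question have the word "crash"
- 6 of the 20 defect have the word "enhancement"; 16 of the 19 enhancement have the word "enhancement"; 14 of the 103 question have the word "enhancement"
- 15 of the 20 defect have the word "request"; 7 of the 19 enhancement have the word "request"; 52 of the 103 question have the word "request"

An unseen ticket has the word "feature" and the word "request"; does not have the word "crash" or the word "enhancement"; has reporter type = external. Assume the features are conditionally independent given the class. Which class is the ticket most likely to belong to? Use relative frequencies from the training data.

defect: (20/142) × (16/20) × (9/20) × (11/20) × (14/20) × (15/20) ≈ 0.0146408
enhancement: (19/142) × (2/19) × (6/19) × (5/19) × (3/19) × (7/19) ≈ 0.0000680876
question: (103/142) × (10/103) × (57/103) × (48/103) × (89/103) × (52/103) ≈ 0.00792268
Highest score → defect.

defect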